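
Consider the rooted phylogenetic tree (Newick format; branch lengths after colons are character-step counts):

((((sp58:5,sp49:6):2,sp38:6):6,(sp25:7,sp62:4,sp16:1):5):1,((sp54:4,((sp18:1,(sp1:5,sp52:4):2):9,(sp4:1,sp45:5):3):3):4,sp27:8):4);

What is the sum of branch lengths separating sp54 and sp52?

22

The path runs sp54 → … → MRCA → … → sp52; the MRCA is the node subtending (sp54,((sp18,(sp1,sp52)),(sp4,sp45))).
Branch lengths along that path: 4 + 3 + 9 + 2 + 4 = 22.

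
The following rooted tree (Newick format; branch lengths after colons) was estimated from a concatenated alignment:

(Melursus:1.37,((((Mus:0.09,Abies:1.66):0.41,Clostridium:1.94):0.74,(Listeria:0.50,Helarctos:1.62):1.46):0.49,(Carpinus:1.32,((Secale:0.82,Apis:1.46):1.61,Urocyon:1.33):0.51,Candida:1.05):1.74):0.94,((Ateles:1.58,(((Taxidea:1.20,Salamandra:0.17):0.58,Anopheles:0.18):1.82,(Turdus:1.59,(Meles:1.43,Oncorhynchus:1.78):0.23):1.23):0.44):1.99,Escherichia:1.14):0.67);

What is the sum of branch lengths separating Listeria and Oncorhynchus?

9.73

The path runs Listeria → … → MRCA → … → Oncorhynchus; the MRCA is the root of the tree.
Branch lengths along that path: 0.50 + 1.46 + 0.49 + 0.94 + 0.67 + 1.99 + 0.44 + 1.23 + 0.23 + 1.78 = 9.73.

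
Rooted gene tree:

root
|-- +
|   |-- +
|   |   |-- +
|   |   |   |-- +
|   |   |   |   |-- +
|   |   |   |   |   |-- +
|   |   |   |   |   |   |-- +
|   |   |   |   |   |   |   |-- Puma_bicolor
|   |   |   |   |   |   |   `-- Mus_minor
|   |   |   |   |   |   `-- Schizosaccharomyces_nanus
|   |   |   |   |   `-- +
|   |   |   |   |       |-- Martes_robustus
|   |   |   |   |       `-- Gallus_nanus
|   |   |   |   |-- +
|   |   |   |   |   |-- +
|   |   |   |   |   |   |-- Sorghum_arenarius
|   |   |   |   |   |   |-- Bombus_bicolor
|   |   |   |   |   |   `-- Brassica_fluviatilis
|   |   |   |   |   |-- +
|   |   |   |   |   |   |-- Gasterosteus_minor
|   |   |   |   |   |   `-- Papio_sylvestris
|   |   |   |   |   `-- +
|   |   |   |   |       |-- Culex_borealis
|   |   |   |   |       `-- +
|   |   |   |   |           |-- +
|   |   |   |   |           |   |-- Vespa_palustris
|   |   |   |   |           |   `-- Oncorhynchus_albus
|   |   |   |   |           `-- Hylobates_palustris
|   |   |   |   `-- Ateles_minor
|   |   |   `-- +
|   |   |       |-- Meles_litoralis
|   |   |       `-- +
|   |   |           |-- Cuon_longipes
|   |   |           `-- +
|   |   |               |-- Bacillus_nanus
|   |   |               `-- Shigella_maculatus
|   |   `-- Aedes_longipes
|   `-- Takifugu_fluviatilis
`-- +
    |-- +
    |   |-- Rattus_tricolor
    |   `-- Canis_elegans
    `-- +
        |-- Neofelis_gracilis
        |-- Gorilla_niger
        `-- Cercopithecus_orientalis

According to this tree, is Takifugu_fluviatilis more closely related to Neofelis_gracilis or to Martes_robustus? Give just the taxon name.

The MRCA of Takifugu_fluviatilis and Martes_robustus subtends (((((((Puma_bicolor,Mus_minor),Schizosaccharomyces_nanus),(Martes_robustus,Gallus_nanus)),((Sorghum_arenarius,Bombus_bicolor,Brassica_fluviatilis),(Gasterosteus_minor,Papio_sylvestris),(Culex_borealis,((Vespa_palustris,Oncorhynchus_albus),Hylobates_palustris))),Ateles_minor),(Meles_litoralis,(Cuon_longipes,(Bacillus_nanus,Shigella_maculatus)))),Aedes_longipes),Takifugu_fluviatilis) (21 taxa).
The MRCA of Takifugu_fluviatilis and Neofelis_gracilis is the root, subtending the entire tree (26 taxa).
The first is nested inside the second, so Takifugu_fluviatilis shares a more recent common ancestor with Martes_robustus.

Martes_robustus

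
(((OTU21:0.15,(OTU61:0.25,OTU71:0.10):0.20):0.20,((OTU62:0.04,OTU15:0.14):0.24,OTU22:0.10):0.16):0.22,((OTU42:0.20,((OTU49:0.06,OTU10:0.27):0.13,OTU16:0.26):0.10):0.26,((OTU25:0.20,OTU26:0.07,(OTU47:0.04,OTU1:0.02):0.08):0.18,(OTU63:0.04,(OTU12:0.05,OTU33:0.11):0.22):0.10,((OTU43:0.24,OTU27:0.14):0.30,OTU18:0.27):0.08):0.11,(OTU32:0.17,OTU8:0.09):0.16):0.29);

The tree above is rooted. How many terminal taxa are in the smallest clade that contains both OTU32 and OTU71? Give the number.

22

The MRCA of OTU32 and OTU71 is the root, so the clade is the entire tree.
That clade contains 22 terminal taxa: OTU1, OTU10, OTU12, OTU15, OTU16, OTU18, OTU21, OTU22, OTU25, OTU26, OTU27, OTU32, OTU33, OTU42, OTU43, OTU47, OTU49, OTU61, OTU62, OTU63, OTU71, OTU8.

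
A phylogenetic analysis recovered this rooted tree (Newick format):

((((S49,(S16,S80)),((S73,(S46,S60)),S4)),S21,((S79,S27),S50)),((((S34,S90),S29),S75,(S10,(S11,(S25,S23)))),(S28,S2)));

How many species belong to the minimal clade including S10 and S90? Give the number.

8

The MRCA of S10 and S90 is the node subtending (((S34,S90),S29),S75,(S10,(S11,(S25,S23)))).
That clade contains 8 terminal taxa: S10, S11, S23, S25, S29, S34, S75, S90.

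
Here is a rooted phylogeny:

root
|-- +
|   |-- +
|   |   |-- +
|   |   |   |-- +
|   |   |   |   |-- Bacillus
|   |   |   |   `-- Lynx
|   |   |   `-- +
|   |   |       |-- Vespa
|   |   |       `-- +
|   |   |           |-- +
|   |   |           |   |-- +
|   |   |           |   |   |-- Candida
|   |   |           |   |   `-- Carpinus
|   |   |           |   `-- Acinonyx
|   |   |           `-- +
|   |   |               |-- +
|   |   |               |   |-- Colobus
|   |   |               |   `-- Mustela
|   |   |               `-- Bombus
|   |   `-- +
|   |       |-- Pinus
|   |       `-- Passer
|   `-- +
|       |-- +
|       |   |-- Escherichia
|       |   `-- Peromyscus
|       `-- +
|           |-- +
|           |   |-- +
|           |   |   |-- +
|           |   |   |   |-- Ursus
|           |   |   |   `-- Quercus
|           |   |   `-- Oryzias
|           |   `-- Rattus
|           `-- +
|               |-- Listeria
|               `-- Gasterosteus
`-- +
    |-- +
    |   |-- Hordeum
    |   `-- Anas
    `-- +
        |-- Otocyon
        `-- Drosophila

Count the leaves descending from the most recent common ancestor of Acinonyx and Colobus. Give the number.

The MRCA of Acinonyx and Colobus is the node subtending (((Candida,Carpinus),Acinonyx),((Colobus,Mustela),Bombus)).
That clade contains 6 terminal taxa: Acinonyx, Bombus, Candida, Carpinus, Colobus, Mustela.

6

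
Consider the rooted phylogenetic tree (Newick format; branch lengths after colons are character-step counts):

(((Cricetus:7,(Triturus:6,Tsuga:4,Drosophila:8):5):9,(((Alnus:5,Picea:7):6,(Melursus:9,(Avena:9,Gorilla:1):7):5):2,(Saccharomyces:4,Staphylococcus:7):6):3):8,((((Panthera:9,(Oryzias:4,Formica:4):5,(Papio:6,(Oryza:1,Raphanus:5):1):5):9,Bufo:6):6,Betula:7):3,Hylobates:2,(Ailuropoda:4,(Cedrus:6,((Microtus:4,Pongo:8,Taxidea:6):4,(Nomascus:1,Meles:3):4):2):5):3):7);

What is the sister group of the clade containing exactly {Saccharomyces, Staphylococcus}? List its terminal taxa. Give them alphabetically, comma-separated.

Alnus, Avena, Gorilla, Melursus, Picea

The clade containing exactly {Saccharomyces, Staphylococcus} attaches to the tree at the node subtending (((Alnus,Picea),(Melursus,(Avena,Gorilla))),(Saccharomyces,Staphylococcus)).
The other lineage descending from that same node — the sister group — is ((Alnus,Picea),(Melursus,(Avena,Gorilla))); its 5 tips in alphabetical order are the answer.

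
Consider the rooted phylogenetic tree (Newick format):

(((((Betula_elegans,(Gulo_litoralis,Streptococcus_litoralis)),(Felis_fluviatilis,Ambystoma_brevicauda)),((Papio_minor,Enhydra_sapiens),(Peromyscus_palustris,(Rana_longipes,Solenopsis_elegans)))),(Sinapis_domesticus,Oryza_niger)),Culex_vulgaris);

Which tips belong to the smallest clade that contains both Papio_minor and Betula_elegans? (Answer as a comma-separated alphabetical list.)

Ambystoma_brevicauda, Betula_elegans, Enhydra_sapiens, Felis_fluviatilis, Gulo_litoralis, Papio_minor, Peromyscus_palustris, Rana_longipes, Solenopsis_elegans, Streptococcus_litoralis

Tracing Papio_minor: it sits inside (Papio_minor,Enhydra_sapiens).
Tracing Betula_elegans: it sits inside (Betula_elegans,(Gulo_litoralis,Streptococcus_litoralis)).
The smallest clade enclosing both is (((Betula_elegans,(Gulo_litoralis,Streptococcus_litoralis)),(Felis_fluviatilis,Ambystoma_brevicauda)),((Papio_minor,Enhydra_sapiens),(Peromyscus_palustris,(Rana_longipes,Solenopsis_elegans)))); the answer is its 10 terminal taxa in alphabetical order.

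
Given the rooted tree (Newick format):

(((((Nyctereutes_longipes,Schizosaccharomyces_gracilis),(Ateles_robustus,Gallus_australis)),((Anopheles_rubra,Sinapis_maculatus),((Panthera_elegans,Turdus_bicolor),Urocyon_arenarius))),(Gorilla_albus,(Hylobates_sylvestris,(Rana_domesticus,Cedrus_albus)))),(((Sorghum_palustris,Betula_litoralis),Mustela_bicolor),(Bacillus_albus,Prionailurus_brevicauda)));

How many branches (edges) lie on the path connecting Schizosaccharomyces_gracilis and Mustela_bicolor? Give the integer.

The MRCA of Schizosaccharomyces_gracilis and Mustela_bicolor is the root of the tree.
From Schizosaccharomyces_gracilis up to that node: 5 branches. From Mustela_bicolor up to the same node: 3 branches. Total: 5 + 3 = 8.

8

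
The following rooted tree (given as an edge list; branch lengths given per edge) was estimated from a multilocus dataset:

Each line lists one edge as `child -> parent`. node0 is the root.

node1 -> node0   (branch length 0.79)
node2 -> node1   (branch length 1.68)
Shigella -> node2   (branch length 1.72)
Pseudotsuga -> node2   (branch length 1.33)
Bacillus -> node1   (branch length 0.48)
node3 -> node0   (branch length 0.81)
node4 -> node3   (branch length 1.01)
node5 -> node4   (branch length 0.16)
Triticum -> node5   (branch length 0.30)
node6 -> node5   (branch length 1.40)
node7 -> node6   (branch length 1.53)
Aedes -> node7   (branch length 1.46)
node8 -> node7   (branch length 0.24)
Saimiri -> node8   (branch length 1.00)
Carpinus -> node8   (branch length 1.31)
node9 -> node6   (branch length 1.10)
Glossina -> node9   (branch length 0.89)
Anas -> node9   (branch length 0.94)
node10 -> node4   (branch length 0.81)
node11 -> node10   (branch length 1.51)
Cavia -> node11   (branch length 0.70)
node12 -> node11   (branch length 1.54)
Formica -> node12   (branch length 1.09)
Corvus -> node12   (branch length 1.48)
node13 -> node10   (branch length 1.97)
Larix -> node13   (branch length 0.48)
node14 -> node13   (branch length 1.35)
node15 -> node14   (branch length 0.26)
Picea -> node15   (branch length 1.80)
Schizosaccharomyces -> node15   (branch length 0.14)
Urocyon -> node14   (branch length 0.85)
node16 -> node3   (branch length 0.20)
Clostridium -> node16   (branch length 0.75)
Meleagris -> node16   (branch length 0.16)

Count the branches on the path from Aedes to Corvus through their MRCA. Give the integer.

The MRCA of Aedes and Corvus is the node subtending ((Triticum,((Aedes,(Saimiri,Carpinus)),(Glossina,Anas))),((Cavia,(Formica,Corvus)),(Larix,((Picea,Schizosaccharomyces),Urocyon)))).
From Aedes up to that node: 4 branches. From Corvus up to the same node: 4 branches. Total: 4 + 4 = 8.

8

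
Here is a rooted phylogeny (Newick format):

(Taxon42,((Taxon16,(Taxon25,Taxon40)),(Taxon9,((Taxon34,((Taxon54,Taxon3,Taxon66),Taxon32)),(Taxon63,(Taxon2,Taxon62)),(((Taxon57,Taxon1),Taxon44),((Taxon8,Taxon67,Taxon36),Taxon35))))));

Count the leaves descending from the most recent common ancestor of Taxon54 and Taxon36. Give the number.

15

The MRCA of Taxon54 and Taxon36 is the node subtending ((Taxon34,((Taxon54,Taxon3,Taxon66),Taxon32)),(Taxon63,(Taxon2,Taxon62)),(((Taxon57,Taxon1),Taxon44),((Taxon8,Taxon67,Taxon36),Taxon35))).
That clade contains 15 terminal taxa: Taxon1, Taxon2, Taxon3, Taxon32, Taxon34, Taxon35, Taxon36, Taxon44, Taxon54, Taxon57, Taxon62, Taxon63, Taxon66, Taxon67, Taxon8.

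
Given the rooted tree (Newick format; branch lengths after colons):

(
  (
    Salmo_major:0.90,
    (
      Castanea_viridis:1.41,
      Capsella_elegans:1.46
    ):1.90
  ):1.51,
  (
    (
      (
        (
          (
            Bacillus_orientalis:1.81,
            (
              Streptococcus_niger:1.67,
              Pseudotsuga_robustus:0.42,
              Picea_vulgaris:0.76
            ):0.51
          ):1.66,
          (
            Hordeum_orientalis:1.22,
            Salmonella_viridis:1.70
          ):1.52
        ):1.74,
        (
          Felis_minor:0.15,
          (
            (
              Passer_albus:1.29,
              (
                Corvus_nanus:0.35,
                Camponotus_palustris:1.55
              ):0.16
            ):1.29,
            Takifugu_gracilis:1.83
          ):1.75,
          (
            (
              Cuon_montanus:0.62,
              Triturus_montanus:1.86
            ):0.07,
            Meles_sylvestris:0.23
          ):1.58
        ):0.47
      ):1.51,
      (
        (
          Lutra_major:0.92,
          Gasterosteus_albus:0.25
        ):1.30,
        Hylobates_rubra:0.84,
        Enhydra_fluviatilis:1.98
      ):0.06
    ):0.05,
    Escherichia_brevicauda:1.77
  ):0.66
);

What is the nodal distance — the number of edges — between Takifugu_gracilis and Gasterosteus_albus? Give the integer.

The MRCA of Takifugu_gracilis and Gasterosteus_albus is the node subtending ((((Bacillus_orientalis,(Streptococcus_niger,Pseudotsuga_robustus,Picea_vulgaris)),(Hordeum_orientalis,Salmonella_viridis)),(Felis_minor,((Passer_albus,(Corvus_nanus,Camponotus_palustris)),Takifugu_gracilis),((Cuon_montanus,Triturus_montanus),Meles_sylvestris))),((Lutra_major,Gasterosteus_albus),Hylobates_rubra,Enhydra_fluviatilis)).
From Takifugu_gracilis up to that node: 4 branches. From Gasterosteus_albus up to the same node: 3 branches. Total: 4 + 3 = 7.

7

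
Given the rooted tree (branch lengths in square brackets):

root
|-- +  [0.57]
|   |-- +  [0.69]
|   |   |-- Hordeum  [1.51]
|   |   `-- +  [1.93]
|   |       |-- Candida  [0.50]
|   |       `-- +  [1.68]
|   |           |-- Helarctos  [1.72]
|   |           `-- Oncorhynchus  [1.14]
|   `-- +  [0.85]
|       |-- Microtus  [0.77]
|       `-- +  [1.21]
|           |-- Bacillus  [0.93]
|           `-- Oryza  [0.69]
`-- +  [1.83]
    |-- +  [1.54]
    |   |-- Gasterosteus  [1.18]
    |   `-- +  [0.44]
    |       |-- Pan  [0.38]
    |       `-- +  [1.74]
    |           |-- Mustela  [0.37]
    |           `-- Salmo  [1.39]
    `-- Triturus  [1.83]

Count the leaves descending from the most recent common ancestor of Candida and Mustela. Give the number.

The MRCA of Candida and Mustela is the root, so the clade is the entire tree.
That clade contains 12 terminal taxa: Bacillus, Candida, Gasterosteus, Helarctos, Hordeum, Microtus, Mustela, Oncorhynchus, Oryza, Pan, Salmo, Triturus.

12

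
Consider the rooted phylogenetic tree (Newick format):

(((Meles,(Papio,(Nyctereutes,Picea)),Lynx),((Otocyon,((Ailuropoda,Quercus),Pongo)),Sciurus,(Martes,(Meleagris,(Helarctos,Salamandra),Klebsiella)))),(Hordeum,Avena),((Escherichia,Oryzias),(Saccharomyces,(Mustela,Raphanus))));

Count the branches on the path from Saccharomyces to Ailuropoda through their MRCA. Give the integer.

The MRCA of Saccharomyces and Ailuropoda is the root of the tree.
From Saccharomyces up to that node: 3 branches. From Ailuropoda up to the same node: 6 branches. Total: 3 + 6 = 9.

9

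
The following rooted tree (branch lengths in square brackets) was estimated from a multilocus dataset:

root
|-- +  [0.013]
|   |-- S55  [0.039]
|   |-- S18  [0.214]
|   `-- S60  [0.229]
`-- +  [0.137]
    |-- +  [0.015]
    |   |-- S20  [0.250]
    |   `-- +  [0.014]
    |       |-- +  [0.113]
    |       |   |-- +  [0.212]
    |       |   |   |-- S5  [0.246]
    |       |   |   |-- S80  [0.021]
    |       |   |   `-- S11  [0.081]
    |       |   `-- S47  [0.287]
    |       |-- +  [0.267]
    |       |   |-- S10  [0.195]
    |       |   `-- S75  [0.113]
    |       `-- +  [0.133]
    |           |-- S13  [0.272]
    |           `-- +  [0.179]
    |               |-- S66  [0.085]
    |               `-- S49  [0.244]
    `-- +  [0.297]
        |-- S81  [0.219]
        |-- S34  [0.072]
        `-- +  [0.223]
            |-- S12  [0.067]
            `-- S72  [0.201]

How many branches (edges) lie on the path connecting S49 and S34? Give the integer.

7

The MRCA of S49 and S34 is the node subtending ((S20,(((S5,S80,S11),S47),(S10,S75),(S13,(S66,S49)))),(S81,S34,(S12,S72))).
From S49 up to that node: 5 branches. From S34 up to the same node: 2 branches. Total: 5 + 2 = 7.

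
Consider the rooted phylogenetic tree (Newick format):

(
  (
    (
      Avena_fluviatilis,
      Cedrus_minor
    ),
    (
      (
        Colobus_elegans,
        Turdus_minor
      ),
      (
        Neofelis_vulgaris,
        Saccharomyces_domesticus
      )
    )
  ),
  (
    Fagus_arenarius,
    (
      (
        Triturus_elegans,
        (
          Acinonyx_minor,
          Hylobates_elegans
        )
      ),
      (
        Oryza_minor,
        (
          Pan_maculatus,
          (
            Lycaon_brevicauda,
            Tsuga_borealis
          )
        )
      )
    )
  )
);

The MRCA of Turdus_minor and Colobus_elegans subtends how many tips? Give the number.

2

The MRCA of Turdus_minor and Colobus_elegans is the node subtending (Colobus_elegans,Turdus_minor).
That clade contains 2 terminal taxa: Colobus_elegans, Turdus_minor.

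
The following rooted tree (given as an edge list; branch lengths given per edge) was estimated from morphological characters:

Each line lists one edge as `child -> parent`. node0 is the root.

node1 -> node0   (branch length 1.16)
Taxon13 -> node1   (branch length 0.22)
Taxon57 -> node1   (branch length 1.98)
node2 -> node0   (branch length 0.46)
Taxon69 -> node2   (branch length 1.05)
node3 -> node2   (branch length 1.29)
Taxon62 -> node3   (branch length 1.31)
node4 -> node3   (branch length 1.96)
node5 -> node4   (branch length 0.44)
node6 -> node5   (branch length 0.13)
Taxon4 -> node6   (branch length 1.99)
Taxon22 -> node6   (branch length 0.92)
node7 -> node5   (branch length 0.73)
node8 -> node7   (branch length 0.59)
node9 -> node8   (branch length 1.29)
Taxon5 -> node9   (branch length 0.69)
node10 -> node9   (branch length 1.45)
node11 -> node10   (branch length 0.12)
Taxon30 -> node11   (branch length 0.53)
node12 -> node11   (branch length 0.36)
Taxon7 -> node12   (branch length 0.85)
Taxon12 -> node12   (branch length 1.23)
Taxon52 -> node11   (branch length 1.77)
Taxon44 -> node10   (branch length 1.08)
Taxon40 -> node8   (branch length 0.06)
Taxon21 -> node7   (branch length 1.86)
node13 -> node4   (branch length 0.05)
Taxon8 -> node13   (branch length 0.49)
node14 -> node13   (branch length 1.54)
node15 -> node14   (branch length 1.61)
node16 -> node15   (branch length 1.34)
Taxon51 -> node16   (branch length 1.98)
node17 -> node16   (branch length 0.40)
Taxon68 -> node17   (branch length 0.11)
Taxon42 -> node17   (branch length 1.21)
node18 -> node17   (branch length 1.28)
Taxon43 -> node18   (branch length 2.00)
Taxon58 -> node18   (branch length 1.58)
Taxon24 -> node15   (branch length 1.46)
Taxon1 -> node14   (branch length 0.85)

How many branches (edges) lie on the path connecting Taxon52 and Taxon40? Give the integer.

5

The MRCA of Taxon52 and Taxon40 is the node subtending ((Taxon5,((Taxon30,(Taxon7,Taxon12),Taxon52),Taxon44)),Taxon40).
From Taxon52 up to that node: 4 branches. From Taxon40 up to the same node: 1 branch. Total: 4 + 1 = 5.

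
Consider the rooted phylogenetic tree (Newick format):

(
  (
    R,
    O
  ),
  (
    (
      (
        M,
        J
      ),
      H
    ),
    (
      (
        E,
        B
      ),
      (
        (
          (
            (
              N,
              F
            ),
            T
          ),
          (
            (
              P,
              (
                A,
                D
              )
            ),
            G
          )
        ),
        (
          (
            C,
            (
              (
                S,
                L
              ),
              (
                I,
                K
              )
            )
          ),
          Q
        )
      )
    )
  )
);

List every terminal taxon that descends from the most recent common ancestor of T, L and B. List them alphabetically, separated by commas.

A, B, C, D, E, F, G, I, K, L, N, P, Q, S, T

Tracing T: it sits inside ((N,F),T).
Tracing L: it sits inside (S,L).
Tracing B: it sits inside (E,B).
The smallest clade enclosing all 3 is ((E,B),((((N,F),T),((P,(A,D)),G)),((C,((S,L),(I,K))),Q))); the answer is its 15 terminal taxa in alphabetical order.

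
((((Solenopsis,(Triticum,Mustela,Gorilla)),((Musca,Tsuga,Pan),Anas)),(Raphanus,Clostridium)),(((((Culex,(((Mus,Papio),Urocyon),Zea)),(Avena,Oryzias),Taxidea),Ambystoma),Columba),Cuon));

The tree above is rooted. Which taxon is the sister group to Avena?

Avena attaches to the tree at the node subtending (Avena,Oryzias).
The other lineage descending from that same node — the sister group — is the single tip Oryzias.

Oryzias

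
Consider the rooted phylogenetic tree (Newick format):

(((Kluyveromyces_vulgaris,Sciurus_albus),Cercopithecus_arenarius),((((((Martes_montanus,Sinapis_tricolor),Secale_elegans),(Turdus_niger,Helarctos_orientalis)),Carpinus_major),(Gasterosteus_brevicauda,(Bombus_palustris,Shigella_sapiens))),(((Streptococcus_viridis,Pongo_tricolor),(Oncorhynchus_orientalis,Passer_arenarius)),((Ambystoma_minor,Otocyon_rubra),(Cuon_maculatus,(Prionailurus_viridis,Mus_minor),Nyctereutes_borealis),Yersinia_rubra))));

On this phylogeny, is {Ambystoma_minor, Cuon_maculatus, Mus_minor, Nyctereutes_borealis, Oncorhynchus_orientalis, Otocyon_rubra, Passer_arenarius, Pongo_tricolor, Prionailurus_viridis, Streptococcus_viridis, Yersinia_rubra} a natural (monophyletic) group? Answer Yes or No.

The most recent common ancestor of these taxa subtends (((Streptococcus_viridis,Pongo_tricolor),(Oncorhynchus_orientalis,Passer_arenarius)),((Ambystoma_minor,Otocyon_rubra),(Cuon_maculatus,(Prionailurus_viridis,Mus_minor),Nyctereutes_borealis),Yersinia_rubra)).
That clade has exactly 11 tips — every listed taxon and nothing else — so the group is monophyletic.

Yes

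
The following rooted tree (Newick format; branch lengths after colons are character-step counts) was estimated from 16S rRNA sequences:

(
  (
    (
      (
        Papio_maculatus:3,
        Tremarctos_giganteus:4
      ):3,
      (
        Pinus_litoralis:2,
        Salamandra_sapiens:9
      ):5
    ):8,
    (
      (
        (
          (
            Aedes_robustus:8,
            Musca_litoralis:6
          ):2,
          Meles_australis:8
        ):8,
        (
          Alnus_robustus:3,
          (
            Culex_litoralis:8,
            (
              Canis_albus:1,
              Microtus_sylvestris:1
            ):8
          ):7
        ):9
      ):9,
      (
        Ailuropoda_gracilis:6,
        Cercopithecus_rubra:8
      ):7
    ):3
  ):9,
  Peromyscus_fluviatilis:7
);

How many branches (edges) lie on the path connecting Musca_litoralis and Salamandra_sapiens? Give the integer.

The MRCA of Musca_litoralis and Salamandra_sapiens is the node subtending (((Papio_maculatus,Tremarctos_giganteus),(Pinus_litoralis,Salamandra_sapiens)),((((Aedes_robustus,Musca_litoralis),Meles_australis),(Alnus_robustus,(Culex_litoralis,(Canis_albus,Microtus_sylvestris)))),(Ailuropoda_gracilis,Cercopithecus_rubra))).
From Musca_litoralis up to that node: 5 branches. From Salamandra_sapiens up to the same node: 3 branches. Total: 5 + 3 = 8.

8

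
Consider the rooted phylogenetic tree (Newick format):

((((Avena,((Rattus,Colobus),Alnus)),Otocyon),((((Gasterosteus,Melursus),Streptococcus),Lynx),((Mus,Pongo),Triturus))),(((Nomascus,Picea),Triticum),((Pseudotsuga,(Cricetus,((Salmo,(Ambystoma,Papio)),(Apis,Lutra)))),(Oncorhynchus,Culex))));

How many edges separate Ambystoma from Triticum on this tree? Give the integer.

9

The MRCA of Ambystoma and Triticum is the node subtending (((Nomascus,Picea),Triticum),((Pseudotsuga,(Cricetus,((Salmo,(Ambystoma,Papio)),(Apis,Lutra)))),(Oncorhynchus,Culex))).
From Ambystoma up to that node: 7 branches. From Triticum up to the same node: 2 branches. Total: 7 + 2 = 9.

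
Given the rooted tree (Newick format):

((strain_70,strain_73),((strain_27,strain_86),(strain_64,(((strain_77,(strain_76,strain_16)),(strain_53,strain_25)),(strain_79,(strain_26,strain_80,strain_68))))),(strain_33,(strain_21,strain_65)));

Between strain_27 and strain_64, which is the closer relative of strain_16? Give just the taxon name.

strain_64

The MRCA of strain_16 and strain_64 subtends (strain_64,(((strain_77,(strain_76,strain_16)),(strain_53,strain_25)),(strain_79,(strain_26,strain_80,strain_68)))) (10 taxa).
The MRCA of strain_16 and strain_27 subtends ((strain_27,strain_86),(strain_64,(((strain_77,(strain_76,strain_16)),(strain_53,strain_25)),(strain_79,(strain_26,strain_80,strain_68))))) (12 taxa).
The first is nested inside the second, so strain_16 shares a more recent common ancestor with strain_64.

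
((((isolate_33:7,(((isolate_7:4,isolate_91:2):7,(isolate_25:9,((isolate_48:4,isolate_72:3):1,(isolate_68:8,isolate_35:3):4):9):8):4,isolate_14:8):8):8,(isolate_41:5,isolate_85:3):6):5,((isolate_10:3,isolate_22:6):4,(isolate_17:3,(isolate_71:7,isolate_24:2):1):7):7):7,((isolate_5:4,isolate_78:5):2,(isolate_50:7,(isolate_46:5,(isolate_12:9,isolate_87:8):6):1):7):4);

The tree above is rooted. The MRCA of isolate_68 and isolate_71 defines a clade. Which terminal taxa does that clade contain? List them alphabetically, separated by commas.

Tracing isolate_68: it sits inside (isolate_68,isolate_35).
Tracing isolate_71: it sits inside (isolate_71,isolate_24).
The smallest clade enclosing both is (((isolate_33,(((isolate_7,isolate_91),(isolate_25,((isolate_48,isolate_72),(isolate_68,isolate_35)))),isolate_14)),(isolate_41,isolate_85)),((isolate_10,isolate_22),(isolate_17,(isolate_71,isolate_24)))); the answer is its 16 terminal taxa in alphabetical order.

isolate_10, isolate_14, isolate_17, isolate_22, isolate_24, isolate_25, isolate_33, isolate_35, isolate_41, isolate_48, isolate_68, isolate_7, isolate_71, isolate_72, isolate_85, isolate_91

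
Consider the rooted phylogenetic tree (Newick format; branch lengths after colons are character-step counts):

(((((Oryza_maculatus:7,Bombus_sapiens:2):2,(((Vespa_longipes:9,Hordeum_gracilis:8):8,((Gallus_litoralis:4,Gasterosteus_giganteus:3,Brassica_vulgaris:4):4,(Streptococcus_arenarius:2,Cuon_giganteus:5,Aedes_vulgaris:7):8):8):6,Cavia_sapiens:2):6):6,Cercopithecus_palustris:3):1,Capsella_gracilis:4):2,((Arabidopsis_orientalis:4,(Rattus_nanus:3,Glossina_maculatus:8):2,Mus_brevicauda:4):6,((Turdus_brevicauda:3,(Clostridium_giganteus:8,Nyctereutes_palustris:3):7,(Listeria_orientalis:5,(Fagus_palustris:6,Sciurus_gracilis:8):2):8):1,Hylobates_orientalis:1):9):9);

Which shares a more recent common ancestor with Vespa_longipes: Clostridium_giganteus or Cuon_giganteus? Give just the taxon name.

Cuon_giganteus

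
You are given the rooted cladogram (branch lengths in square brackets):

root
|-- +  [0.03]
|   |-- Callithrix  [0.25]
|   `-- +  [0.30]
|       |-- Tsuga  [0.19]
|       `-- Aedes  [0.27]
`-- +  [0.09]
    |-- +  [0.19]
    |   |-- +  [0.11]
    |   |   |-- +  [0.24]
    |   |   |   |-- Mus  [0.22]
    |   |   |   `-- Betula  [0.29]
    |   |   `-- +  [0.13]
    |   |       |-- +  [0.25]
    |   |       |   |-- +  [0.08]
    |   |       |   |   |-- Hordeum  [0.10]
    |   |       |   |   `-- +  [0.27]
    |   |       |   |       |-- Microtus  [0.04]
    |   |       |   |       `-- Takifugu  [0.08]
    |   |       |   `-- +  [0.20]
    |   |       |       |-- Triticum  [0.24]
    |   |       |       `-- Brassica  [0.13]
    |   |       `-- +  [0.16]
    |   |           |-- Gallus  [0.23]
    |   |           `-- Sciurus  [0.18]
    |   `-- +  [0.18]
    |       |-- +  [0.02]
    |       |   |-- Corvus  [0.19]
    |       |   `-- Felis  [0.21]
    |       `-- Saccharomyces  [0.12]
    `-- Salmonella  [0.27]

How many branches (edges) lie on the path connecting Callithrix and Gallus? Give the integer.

The MRCA of Callithrix and Gallus is the root of the tree.
From Callithrix up to that node: 2 branches. From Gallus up to the same node: 6 branches. Total: 2 + 6 = 8.

8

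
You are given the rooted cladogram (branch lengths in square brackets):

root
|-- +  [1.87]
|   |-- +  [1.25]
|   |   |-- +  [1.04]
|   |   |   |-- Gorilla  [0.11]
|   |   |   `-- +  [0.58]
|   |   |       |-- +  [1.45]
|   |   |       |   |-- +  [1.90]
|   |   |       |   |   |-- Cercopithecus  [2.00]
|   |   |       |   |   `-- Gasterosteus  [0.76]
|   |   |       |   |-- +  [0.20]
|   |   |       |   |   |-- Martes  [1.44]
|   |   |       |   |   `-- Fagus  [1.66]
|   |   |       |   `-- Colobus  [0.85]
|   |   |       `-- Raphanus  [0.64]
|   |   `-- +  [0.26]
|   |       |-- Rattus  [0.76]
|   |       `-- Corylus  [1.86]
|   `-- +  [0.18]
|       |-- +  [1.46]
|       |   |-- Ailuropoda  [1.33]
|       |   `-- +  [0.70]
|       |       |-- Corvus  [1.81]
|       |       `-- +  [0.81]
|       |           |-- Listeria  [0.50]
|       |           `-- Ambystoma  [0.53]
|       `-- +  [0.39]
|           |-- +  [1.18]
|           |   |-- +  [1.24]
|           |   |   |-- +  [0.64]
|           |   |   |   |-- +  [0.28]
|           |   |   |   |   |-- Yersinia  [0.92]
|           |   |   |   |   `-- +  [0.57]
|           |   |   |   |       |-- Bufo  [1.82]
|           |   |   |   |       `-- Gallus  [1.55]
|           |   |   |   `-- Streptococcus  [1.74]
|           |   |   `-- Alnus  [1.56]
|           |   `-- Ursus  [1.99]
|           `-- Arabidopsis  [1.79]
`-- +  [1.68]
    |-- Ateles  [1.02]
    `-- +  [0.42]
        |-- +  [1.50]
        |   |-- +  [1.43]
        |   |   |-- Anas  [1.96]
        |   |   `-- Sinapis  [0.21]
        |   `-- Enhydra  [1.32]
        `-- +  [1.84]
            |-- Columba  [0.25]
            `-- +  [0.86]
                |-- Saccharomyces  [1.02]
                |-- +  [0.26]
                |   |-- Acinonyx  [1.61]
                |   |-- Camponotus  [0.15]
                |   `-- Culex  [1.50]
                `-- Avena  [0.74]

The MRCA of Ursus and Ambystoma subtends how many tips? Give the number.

11

The MRCA of Ursus and Ambystoma is the node subtending ((Ailuropoda,(Corvus,(Listeria,Ambystoma))),(((((Yersinia,(Bufo,Gallus)),Streptococcus),Alnus),Ursus),Arabidopsis)).
That clade contains 11 terminal taxa: Ailuropoda, Alnus, Ambystoma, Arabidopsis, Bufo, Corvus, Gallus, Listeria, Streptococcus, Ursus, Yersinia.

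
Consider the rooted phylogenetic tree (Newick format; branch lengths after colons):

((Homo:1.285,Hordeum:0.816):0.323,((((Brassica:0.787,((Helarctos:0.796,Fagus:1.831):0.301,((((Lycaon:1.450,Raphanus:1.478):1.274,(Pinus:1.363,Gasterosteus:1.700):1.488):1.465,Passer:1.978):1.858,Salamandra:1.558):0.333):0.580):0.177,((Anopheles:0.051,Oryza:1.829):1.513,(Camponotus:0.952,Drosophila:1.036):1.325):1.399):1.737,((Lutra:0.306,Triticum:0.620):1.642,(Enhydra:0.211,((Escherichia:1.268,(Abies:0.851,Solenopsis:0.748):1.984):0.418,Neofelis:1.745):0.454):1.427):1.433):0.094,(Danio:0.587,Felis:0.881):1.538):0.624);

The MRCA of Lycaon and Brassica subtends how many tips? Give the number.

9

The MRCA of Lycaon and Brassica is the node subtending (Brassica,((Helarctos,Fagus),((((Lycaon,Raphanus),(Pinus,Gasterosteus)),Passer),Salamandra))).
That clade contains 9 terminal taxa: Brassica, Fagus, Gasterosteus, Helarctos, Lycaon, Passer, Pinus, Raphanus, Salamandra.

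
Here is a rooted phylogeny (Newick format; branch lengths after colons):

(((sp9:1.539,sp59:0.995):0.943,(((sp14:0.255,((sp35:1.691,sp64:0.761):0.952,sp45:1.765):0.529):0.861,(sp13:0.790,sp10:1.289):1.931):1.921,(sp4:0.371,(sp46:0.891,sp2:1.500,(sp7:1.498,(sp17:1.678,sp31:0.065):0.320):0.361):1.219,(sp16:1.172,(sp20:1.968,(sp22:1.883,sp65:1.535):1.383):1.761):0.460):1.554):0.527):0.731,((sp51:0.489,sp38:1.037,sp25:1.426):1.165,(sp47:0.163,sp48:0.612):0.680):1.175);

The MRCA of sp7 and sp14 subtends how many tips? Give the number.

16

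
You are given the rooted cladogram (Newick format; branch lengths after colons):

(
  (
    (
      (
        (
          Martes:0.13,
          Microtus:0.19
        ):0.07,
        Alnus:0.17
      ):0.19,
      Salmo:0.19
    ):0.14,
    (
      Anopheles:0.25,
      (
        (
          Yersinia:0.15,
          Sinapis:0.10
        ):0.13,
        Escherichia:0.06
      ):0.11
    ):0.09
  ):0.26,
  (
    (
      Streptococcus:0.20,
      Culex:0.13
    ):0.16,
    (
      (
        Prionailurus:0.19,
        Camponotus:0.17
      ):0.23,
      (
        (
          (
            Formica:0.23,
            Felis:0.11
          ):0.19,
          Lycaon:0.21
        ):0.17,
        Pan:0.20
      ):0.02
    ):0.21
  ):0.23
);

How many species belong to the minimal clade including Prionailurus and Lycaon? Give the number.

6

The MRCA of Prionailurus and Lycaon is the node subtending ((Prionailurus,Camponotus),(((Formica,Felis),Lycaon),Pan)).
That clade contains 6 terminal taxa: Camponotus, Felis, Formica, Lycaon, Pan, Prionailurus.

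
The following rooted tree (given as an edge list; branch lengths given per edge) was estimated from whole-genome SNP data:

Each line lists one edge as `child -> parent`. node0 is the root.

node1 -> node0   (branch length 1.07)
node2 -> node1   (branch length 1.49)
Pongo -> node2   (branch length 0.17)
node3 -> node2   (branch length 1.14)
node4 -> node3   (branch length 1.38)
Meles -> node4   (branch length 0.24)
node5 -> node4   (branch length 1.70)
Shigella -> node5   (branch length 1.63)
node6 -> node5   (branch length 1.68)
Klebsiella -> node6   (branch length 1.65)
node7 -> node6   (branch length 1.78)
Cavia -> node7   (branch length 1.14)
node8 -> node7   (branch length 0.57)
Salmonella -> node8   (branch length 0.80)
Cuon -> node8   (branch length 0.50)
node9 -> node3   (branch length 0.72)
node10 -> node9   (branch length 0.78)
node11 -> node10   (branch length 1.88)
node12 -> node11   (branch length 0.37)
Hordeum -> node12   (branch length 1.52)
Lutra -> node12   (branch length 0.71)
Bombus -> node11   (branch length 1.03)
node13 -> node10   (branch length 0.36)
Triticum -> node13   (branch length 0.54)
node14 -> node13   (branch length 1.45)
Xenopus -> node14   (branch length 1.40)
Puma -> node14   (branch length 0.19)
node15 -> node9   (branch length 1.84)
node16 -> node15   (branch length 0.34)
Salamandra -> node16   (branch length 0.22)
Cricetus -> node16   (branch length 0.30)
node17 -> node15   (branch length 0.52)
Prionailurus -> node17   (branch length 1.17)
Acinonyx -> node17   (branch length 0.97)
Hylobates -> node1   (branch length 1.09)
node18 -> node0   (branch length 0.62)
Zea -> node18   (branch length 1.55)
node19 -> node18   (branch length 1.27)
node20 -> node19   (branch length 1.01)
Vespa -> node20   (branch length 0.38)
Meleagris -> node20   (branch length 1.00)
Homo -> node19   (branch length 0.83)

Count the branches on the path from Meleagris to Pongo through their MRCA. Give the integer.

7

The MRCA of Meleagris and Pongo is the root of the tree.
From Meleagris up to that node: 4 branches. From Pongo up to the same node: 3 branches. Total: 4 + 3 = 7.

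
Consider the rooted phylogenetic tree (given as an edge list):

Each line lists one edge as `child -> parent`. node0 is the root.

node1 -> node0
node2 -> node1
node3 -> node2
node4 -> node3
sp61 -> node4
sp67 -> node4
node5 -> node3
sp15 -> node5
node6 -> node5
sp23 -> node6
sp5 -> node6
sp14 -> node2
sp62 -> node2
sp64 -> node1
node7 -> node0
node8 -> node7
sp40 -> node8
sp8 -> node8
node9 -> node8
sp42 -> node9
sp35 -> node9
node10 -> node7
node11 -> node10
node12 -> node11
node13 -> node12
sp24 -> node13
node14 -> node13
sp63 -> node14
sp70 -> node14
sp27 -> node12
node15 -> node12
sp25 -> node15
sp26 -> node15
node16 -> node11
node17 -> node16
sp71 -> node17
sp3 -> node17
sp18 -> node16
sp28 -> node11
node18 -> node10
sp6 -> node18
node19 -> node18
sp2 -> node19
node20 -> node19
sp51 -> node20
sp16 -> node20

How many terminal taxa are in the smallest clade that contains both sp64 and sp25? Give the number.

26

The MRCA of sp64 and sp25 is the root, so the clade is the entire tree.
That clade contains 26 terminal taxa: sp14, sp15, sp16, sp18, sp2, sp23, sp24, sp25, sp26, sp27, sp28, sp3, sp35, sp40, sp42, sp5, sp51, sp6, sp61, sp62, sp63, sp64, sp67, sp70, sp71, sp8.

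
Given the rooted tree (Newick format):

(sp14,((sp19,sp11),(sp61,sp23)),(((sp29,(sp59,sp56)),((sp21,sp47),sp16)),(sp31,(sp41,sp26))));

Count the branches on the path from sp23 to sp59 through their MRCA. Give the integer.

The MRCA of sp23 and sp59 is the root of the tree.
From sp23 up to that node: 3 branches. From sp59 up to the same node: 5 branches. Total: 3 + 5 = 8.

8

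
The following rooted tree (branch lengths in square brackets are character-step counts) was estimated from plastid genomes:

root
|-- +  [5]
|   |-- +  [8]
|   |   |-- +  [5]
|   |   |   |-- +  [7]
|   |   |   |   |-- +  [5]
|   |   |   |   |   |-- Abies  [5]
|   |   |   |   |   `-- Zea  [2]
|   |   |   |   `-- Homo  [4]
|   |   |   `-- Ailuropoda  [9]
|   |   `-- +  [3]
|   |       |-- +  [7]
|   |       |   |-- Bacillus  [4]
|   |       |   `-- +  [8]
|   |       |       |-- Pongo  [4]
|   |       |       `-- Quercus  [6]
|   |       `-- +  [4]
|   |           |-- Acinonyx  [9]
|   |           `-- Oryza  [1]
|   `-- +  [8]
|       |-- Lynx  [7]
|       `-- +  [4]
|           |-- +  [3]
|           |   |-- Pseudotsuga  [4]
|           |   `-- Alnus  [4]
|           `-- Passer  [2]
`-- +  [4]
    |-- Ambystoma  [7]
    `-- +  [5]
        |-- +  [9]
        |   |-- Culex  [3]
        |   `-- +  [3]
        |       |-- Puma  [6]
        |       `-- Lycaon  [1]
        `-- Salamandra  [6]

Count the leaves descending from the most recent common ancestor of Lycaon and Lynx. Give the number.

18

The MRCA of Lycaon and Lynx is the root, so the clade is the entire tree.
That clade contains 18 terminal taxa: Abies, Acinonyx, Ailuropoda, Alnus, Ambystoma, Bacillus, Culex, Homo, Lycaon, Lynx, Oryza, Passer, Pongo, Pseudotsuga, Puma, Quercus, Salamandra, Zea.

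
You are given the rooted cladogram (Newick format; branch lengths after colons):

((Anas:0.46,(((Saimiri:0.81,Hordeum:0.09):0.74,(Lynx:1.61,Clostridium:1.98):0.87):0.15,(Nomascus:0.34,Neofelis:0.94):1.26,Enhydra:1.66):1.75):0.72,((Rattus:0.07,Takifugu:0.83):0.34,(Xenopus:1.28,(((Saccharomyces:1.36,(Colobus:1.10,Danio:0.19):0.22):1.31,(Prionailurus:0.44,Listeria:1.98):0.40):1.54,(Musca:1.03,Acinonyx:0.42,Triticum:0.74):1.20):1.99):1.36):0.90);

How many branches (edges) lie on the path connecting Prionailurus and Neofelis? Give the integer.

The MRCA of Prionailurus and Neofelis is the root of the tree.
From Prionailurus up to that node: 6 branches. From Neofelis up to the same node: 4 branches. Total: 6 + 4 = 10.

10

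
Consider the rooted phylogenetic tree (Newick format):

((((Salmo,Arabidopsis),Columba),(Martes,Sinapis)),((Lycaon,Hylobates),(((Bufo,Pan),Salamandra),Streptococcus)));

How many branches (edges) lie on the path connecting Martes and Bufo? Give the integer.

The MRCA of Martes and Bufo is the root of the tree.
From Martes up to that node: 3 branches. From Bufo up to the same node: 5 branches. Total: 3 + 5 = 8.

8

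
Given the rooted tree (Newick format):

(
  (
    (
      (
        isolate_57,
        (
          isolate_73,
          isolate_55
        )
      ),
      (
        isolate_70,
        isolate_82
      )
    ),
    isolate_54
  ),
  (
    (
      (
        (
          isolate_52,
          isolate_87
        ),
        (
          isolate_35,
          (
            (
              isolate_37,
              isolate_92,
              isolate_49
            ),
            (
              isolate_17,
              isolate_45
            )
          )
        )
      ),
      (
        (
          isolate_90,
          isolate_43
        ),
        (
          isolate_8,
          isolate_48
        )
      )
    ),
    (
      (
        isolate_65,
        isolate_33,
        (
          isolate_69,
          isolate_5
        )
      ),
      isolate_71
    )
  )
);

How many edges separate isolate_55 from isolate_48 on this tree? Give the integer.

10

The MRCA of isolate_55 and isolate_48 is the root of the tree.
From isolate_55 up to that node: 5 branches. From isolate_48 up to the same node: 5 branches. Total: 5 + 5 = 10.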